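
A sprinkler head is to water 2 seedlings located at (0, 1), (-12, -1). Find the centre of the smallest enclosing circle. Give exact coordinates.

(-6, 0)

The smallest circle enclosing two points has them as diameter endpoints.
Centre = midpoint = (-6, 0); r² = |(0, 1)−(-12, -1)|²/4 = 148/4 = 37.
Centre = (-6, 0).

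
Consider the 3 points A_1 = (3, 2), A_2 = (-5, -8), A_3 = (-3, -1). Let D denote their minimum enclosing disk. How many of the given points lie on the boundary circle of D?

Side lengths²: A_1A_2² = 164, A_1A_3² = 45, A_2A_3² = 53.
Since A_1A_2² = 164 ≥ 53 + 45 = 98, the angle opposite A_1A_2 is not acute, so the smallest enclosing circle has A_1A_2 as diameter.
Centre = midpoint of A_1A_2 = (-1, -3), r² = 164/4 = 41.
The points at distance exactly r from the centre are A_1, A_2 — 2 points.

2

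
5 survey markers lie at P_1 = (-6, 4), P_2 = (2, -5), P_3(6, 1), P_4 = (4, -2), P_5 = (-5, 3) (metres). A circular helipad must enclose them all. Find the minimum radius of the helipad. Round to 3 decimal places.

A smallest enclosing disk is always determined by at most three of the input points on its boundary.
The minimum enclosing circle is determined by three boundary points: P_1, P_2, P_3.
Their circumcentre is (-11/28, 13/14) with r² = 32045/784.
The farthest remaining point P_4 is at distance² 21853/784 ≤ 32045/784.
r = √(32045/784) ≈ 6.393.

6.393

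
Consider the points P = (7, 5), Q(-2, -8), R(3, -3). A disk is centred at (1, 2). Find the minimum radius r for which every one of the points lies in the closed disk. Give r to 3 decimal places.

10.440

The required radius is the distance from (1, 2) to the farthest point.
Squared distances: 45, 109, 29.
Maximum is 109, attained at Q.
r = √109 ≈ 10.440.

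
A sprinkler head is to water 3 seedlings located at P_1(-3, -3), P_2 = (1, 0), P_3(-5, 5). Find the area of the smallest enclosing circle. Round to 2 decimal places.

Side lengths²: P_1P_2² = 25, P_1P_3² = 68, P_2P_3² = 61.
Since P_1P_3² = 68 < 61 + 25 = 86, the triangle is acute, so the smallest enclosing circle is the circumcircle.
Circumcentre = (-58/19, 47/38), r² = 25925/1444.
Area = π·r² = π·25925/1444 ≈ 56.40.

56.40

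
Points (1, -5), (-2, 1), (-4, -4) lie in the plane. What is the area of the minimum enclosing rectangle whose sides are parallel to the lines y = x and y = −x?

31.5

In coordinates u = x + y, v = x − y the rectangle is axis-aligned; the map (x,y)→(u,v) scales areas by 2.
u-values: -4, -1, -8; range = -1 − (-8) = 7.
v-values: 6, -3, 0; range = 6 − (-3) = 9.
Area = (7 × 9) / 2 = 31.5.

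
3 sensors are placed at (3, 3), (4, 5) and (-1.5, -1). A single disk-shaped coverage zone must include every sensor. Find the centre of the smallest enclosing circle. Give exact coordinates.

(1.25, 2)

Call the three points A, B, C in the order given.
Side lengths²: AB² = 5, AC² = 36.25, BC² = 66.25.
Since BC² = 66.25 ≥ 36.25 + 5 = 41.25, the angle opposite BC is not acute, so the smallest enclosing circle has BC as diameter.
Centre = midpoint of BC = (1.25, 2), r² = 66.25/4 = 16.5625.
Centre = (1.25, 2).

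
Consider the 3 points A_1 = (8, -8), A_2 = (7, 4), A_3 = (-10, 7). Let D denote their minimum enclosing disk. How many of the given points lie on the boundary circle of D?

Side lengths²: A_1A_2² = 145, A_1A_3² = 549, A_2A_3² = 298.
Since A_1A_3² = 549 ≥ 298 + 145 = 443, the angle opposite A_1A_3 is not acute, so the smallest enclosing circle has A_1A_3 as diameter.
Centre = midpoint of A_1A_3 = (-1, -0.5), r² = 549/4 = 137.25.
The points at distance exactly r from the centre are A_1, A_3 — 2 points.

2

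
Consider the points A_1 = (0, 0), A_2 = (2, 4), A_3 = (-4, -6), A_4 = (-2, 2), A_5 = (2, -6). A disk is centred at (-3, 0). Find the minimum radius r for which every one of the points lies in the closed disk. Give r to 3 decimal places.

The required radius is the distance from (-3, 0) to the farthest point.
Squared distances: 9, 41, 37, 5, 61.
Maximum is 61, attained at A_5.
r = √61 ≈ 7.810.

7.810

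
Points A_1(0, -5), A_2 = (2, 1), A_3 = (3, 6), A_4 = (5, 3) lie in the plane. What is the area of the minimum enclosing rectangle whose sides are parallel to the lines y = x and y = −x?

In coordinates u = x + y, v = x − y the rectangle is axis-aligned; the map (x,y)→(u,v) scales areas by 2.
u-values: -5, 3, 9, 8; range = 9 − (-5) = 14.
v-values: 5, 1, -3, 2; range = 5 − (-3) = 8.
Area = (14 × 8) / 2 = 56.

56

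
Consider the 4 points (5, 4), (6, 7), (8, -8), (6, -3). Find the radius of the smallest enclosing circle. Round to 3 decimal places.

7.566

The farthest pair is (6, 7)–(8, -8) with squared distance 229. The circle on this segment as diameter has centre (7, -0.5) and r² = 229/4 = 57.25.
Check (5, 4): distance² to centre = 24.25 ≤ 57.25, so it lies inside.
All remaining points lie in this disk, and no smaller disk contains both endpoints, so this is the minimum enclosing circle.
r = √(57.25) ≈ 7.566.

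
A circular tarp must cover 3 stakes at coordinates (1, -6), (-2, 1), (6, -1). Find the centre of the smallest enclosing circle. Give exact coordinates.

(1.6, -1.6)

Call the three points A, B, C in the order given.
Side lengths²: AB² = 58, AC² = 50, BC² = 68.
Since BC² = 68 < 58 + 50 = 108, the triangle is acute, so the smallest enclosing circle is the circumcircle.
Circumcentre = (1.6, -1.6), r² = 19.72.
Centre = (1.6, -1.6).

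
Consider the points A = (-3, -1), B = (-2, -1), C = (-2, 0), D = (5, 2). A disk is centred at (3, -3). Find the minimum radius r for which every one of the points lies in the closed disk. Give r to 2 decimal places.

The required radius is the distance from (3, -3) to the farthest point.
Squared distances: 40, 29, 34, 29.
Maximum is 40, attained at A.
r = √40 ≈ 6.32.

6.32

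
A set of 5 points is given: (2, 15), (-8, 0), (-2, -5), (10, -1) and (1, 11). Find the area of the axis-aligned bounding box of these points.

x ranges over [-8, 10], width 18.
y ranges over [-5, 15], height 20.
Area = 18 × 20 = 360.

360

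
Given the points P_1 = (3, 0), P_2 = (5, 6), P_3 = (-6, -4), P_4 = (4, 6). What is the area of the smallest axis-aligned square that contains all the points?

The bounding box has width 11 and height 10.
An axis-aligned square enclosing the set must have side ≥ max(width, height).
So the minimum side is max(11, 10) = 11.
Area = 11² = 121.

121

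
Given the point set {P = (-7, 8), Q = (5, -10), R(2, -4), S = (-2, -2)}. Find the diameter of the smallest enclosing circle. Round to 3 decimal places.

The minimum enclosing circle of a finite set is fixed by two of the points (as a diameter) or three (as a circumcircle).
The farthest pair is P–Q with squared distance 468. The circle on this segment as diameter has centre (-1, -1) and r² = 468/4 = 117.
Check R: distance² to centre = 18 ≤ 117, so it lies inside.
All remaining points lie in this disk, and no smaller disk contains both endpoints, so this is the minimum enclosing circle.
Diameter = 2r = 2√117 ≈ 21.633.

21.633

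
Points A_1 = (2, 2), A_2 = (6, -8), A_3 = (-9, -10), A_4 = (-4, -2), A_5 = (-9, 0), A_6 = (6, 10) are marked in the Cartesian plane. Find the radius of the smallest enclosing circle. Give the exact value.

12.5

By Welzl's lemma the MEC is supported by two points (diametrically opposite) or three points (on a circumcircle).
The farthest pair is A_3–A_6 with squared distance 625. The circle on this segment as diameter has centre (-1.5, 0) and r² = 625/4 = 156.25.
Check A_1: distance² to centre = 16.25 ≤ 156.25, so it lies inside.
All remaining points lie in this disk, and no smaller disk contains both endpoints, so this is the minimum enclosing circle.
r = √(156.25) = 12.5.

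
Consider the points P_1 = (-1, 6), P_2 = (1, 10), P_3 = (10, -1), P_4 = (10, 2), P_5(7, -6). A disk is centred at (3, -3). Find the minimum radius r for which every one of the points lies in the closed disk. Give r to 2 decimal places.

13.15

The required radius is the distance from (3, -3) to the farthest point.
Squared distances: 97, 173, 53, 74, 25.
Maximum is 173, attained at P_2.
r = √173 ≈ 13.15.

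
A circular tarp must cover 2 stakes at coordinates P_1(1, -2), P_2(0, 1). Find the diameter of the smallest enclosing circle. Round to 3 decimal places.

The smallest circle enclosing two points has them as diameter endpoints.
Centre = midpoint = (0.5, -0.5); r² = |P_1P_2|²/4 = 10/4 = 2.5.
Diameter = 2r = 2√(2.5) ≈ 3.162.

3.162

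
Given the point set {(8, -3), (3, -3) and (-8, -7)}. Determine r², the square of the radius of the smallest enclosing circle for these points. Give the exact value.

Call the three points A, B, C in the order given.
Side lengths²: AB² = 25, AC² = 272, BC² = 137.
Since AC² = 272 ≥ 137 + 25 = 162, the angle opposite AC is not acute, so the smallest enclosing circle has AC as diameter.
Centre = midpoint of AC = (0, -5), r² = 272/4 = 68.

68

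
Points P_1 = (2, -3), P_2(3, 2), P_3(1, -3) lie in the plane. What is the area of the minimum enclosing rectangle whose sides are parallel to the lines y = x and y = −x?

14

In coordinates u = x + y, v = x − y the rectangle is axis-aligned; the map (x,y)→(u,v) scales areas by 2.
u-values: -1, 5, -2; range = 5 − (-2) = 7.
v-values: 5, 1, 4; range = 5 − 1 = 4.
Area = (7 × 4) / 2 = 14.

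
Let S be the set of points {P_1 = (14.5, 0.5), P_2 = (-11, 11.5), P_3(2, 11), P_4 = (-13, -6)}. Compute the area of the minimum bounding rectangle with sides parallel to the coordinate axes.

481.25

x ranges over [-13, 14.5], width 27.5.
y ranges over [-6, 11.5], height 17.5.
Area = 27.5 × 17.5 = 481.25.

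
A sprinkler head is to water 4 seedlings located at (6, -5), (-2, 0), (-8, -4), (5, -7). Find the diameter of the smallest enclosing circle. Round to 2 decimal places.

The farthest pair is (6, -5)–(-8, -4) with squared distance 197. The circle on this segment as diameter has centre (-1, -4.5) and r² = 197/4 = 49.25.
Check (-2, 0): distance² to centre = 21.25 ≤ 49.25, so it lies inside.
All remaining points lie in this disk, and no smaller disk contains both endpoints, so this is the minimum enclosing circle.
Diameter = 2r = 2√(49.25) ≈ 14.04.

14.04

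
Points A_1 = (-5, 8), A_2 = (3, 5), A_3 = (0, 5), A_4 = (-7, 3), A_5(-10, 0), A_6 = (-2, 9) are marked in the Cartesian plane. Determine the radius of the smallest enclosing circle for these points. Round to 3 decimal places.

The farthest pair is A_2–A_5 with squared distance 194. The circle on this segment as diameter has centre (-3.5, 2.5) and r² = 194/4 = 48.5.
Check A_1: distance² to centre = 32.5 ≤ 48.5, so it lies inside.
All remaining points lie in this disk, and no smaller disk contains both endpoints, so this is the minimum enclosing circle.
r = √(48.5) ≈ 6.964.

6.964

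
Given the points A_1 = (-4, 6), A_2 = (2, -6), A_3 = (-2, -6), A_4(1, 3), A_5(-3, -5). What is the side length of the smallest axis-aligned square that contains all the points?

The bounding box has width 6 and height 12.
An axis-aligned square enclosing the set must have side ≥ max(width, height).
So the minimum side is max(6, 12) = 12.

12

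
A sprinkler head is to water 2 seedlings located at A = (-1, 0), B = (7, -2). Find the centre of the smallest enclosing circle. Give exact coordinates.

(3, -1)

The smallest circle enclosing two points has them as diameter endpoints.
Centre = midpoint = (3, -1); r² = |AB|²/4 = 68/4 = 17.
Centre = (3, -1).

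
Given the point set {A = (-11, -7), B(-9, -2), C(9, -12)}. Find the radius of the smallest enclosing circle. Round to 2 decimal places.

10.39

Side lengths²: AB² = 29, AC² = 425, BC² = 424.
Since AC² = 425 < 424 + 29 = 453, the triangle is acute, so the smallest enclosing circle is the circumcircle.
Circumcentre = (-15/22, -181/22), r² = 26129/242.
r = √(26129/242) ≈ 10.39.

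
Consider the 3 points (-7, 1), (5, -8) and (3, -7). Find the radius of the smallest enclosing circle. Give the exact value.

7.5

Call the three points A, B, C in the order given.
Side lengths²: AB² = 225, AC² = 164, BC² = 5.
Since AB² = 225 ≥ 164 + 5 = 169, the angle opposite AB is not acute, so the smallest enclosing circle has AB as diameter.
Centre = midpoint of AB = (-1, -3.5), r² = 225/4 = 56.25.
r = √(56.25) = 7.5.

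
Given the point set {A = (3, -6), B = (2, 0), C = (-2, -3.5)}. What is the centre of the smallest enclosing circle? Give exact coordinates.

Side lengths²: AB² = 37, AC² = 31.25, BC² = 28.25.
Since AB² = 37 < 31.25 + 28.25 = 59.5, the triangle is acute, so the smallest enclosing circle is the circumcircle.
Circumcentre = (14/11, -141/44), r² = 20905/1936.
Centre = (14/11, -141/44).

(14/11, -141/44)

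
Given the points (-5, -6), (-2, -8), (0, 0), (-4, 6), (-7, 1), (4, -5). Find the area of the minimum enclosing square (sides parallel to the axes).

196

The bounding box has width 11 and height 14.
An axis-aligned square enclosing the set must have side ≥ max(width, height).
So the minimum side is max(11, 14) = 14.
Area = 14² = 196.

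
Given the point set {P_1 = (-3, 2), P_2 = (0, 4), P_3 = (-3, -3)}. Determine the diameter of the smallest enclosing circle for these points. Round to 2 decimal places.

7.62

Side lengths²: P_1P_2² = 13, P_1P_3² = 25, P_2P_3² = 58.
Since P_2P_3² = 58 ≥ 25 + 13 = 38, the angle opposite P_2P_3 is not acute, so the smallest enclosing circle has P_2P_3 as diameter.
Centre = midpoint of P_2P_3 = (-1.5, 0.5), r² = 58/4 = 14.5.
Diameter = 2r = 2√(14.5) ≈ 7.62.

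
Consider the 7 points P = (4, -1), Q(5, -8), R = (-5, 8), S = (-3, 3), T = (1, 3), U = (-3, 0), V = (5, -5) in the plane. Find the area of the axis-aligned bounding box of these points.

160

x ranges over [-5, 5], width 10.
y ranges over [-8, 8], height 16.
Area = 10 × 16 = 160.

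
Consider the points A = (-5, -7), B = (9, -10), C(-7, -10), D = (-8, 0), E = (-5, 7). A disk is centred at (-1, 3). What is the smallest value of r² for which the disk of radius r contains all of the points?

The required radius is the distance from (-1, 3) to the farthest point.
Squared distances: 116, 269, 205, 58, 32.
Maximum is 269, attained at B.

269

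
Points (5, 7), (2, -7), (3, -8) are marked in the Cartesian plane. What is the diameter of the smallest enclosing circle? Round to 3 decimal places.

Call the three points A, B, C in the order given.
Side lengths²: AB² = 205, AC² = 229, BC² = 2.
Since AC² = 229 ≥ 205 + 2 = 207, the angle opposite AC is not acute, so the smallest enclosing circle has AC as diameter.
Centre = midpoint of AC = (4, -0.5), r² = 229/4 = 57.25.
Diameter = 2r = 2√(57.25) ≈ 15.133.

15.133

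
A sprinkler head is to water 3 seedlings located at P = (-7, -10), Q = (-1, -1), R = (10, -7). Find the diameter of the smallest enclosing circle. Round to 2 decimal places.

17.26

Side lengths²: PQ² = 117, PR² = 298, QR² = 157.
Since PR² = 298 ≥ 157 + 117 = 274, the angle opposite PR is not acute, so the smallest enclosing circle has PR as diameter.
Centre = midpoint of PR = (1.5, -8.5), r² = 298/4 = 74.5.
Diameter = 2r = 2√(74.5) ≈ 17.26.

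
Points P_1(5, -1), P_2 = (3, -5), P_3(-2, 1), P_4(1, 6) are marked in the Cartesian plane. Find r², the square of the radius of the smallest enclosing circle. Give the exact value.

31.25

The farthest pair is P_2–P_4 with squared distance 125. The circle on this segment as diameter has centre (2, 0.5) and r² = 125/4 = 31.25.
Check P_1: distance² to centre = 11.25 ≤ 31.25, so it lies inside.
All remaining points lie in this disk, and no smaller disk contains both endpoints, so this is the minimum enclosing circle.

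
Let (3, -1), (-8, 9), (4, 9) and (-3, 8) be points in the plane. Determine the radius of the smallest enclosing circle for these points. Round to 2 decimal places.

A smallest enclosing disk is always determined by at most three of the input points on its boundary.
The minimum enclosing circle is determined by three boundary points: (3, -1), (-8, 9), (4, 9).
Their circumcentre is (-2, 4.55) with r² = 55.8025.
The farthest remaining point (-3, 8) is at distance² 12.9025 ≤ 55.8025.
r = √(55.8025) ≈ 7.47.

7.47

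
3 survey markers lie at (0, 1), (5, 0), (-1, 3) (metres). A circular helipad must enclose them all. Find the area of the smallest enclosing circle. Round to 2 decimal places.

Call the three points A, B, C in the order given.
Side lengths²: AB² = 26, AC² = 5, BC² = 45.
Since BC² = 45 ≥ 26 + 5 = 31, the angle opposite BC is not acute, so the smallest enclosing circle has BC as diameter.
Centre = midpoint of BC = (2, 1.5), r² = 45/4 = 11.25.
Area = π·r² = π·11.25 ≈ 35.34.

35.34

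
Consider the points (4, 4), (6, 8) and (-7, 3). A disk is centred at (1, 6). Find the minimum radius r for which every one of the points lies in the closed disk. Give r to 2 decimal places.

8.54

The required radius is the distance from (1, 6) to the farthest point.
Squared distances: 13, 29, 73.
Maximum is 73, attained at (-7, 3).
r = √73 ≈ 8.54.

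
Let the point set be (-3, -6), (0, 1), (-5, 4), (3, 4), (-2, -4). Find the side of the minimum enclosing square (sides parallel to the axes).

The bounding box has width 8 and height 10.
An axis-aligned square enclosing the set must have side ≥ max(width, height).
So the minimum side is max(8, 10) = 10.

10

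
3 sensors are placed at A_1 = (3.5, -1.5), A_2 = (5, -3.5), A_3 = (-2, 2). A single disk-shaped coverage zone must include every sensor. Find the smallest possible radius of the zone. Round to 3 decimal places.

4.451

Side lengths²: A_1A_2² = 6.25, A_1A_3² = 42.5, A_2A_3² = 79.25.
Since A_2A_3² = 79.25 ≥ 42.5 + 6.25 = 48.75, the angle opposite A_2A_3 is not acute, so the smallest enclosing circle has A_2A_3 as diameter.
Centre = midpoint of A_2A_3 = (1.5, -0.75), r² = 79.25/4 = 19.8125.
r = √(19.8125) ≈ 4.451.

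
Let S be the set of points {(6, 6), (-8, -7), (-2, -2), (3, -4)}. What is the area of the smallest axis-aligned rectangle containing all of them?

182

x ranges over [-8, 6], width 14.
y ranges over [-7, 6], height 13.
Area = 14 × 13 = 182.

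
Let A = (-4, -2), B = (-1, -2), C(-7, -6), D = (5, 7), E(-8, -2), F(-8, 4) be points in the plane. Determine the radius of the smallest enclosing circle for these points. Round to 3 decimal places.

A smallest enclosing disk is always determined by at most three of the input points on its boundary.
The farthest pair is C–D with squared distance 313. The circle on this segment as diameter has centre (-1, 0.5) and r² = 313/4 = 78.25.
Check A: distance² to centre = 15.25 ≤ 78.25, so it lies inside.
All remaining points lie in this disk, and no smaller disk contains both endpoints, so this is the minimum enclosing circle.
r = √(78.25) ≈ 8.846.

8.846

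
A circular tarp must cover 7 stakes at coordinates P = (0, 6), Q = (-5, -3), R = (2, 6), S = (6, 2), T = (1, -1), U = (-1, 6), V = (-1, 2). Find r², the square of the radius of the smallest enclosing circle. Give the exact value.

The minimum enclosing circle is determined by three boundary points: Q, R, S.
Their circumcentre is (0.1875, 0.1875) with r² = 37.0703125.
The farthest remaining point U is at distance² 35.1953125 ≤ 37.0703125.

37.0703125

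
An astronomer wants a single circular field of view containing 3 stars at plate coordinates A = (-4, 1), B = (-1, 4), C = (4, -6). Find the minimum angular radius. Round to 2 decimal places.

5.60

Side lengths²: AB² = 18, AC² = 113, BC² = 125.
Since BC² = 125 < 113 + 18 = 131, the triangle is acute, so the smallest enclosing circle is the circumcircle.
Circumcentre = (7/6, -7/6), r² = 565/18.
r = √(565/18) ≈ 5.60.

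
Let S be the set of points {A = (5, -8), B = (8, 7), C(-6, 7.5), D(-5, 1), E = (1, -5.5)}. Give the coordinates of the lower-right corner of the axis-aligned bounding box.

x-range [-6, 8], y-range [-8, 7.5].
The lower-right corner is (8, -8).

(8, -8)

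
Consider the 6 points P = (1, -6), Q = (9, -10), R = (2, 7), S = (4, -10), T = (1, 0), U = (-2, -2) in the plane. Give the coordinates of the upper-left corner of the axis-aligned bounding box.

x-range [-2, 9], y-range [-10, 7].
The upper-left corner is (-2, 7).

(-2, 7)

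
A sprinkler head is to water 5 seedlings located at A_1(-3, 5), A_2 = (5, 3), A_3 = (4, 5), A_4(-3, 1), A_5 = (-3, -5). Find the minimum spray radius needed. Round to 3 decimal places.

6.103

By Welzl's lemma the MEC is supported by two points (diametrically opposite) or three points (on a circumcircle).
The farthest pair is A_3–A_5 with squared distance 149. The circle on this segment as diameter has centre (0.5, 0) and r² = 149/4 = 37.25.
Check A_1: distance² to centre = 37.25 ≤ 37.25, so it lies inside.
All remaining points lie in this disk, and no smaller disk contains both endpoints, so this is the minimum enclosing circle.
r = √(37.25) ≈ 6.103.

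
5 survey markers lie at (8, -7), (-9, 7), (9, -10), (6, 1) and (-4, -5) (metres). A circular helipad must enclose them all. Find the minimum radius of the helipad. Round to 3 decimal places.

12.379

The farthest pair is (-9, 7)–(9, -10) with squared distance 613. The circle on this segment as diameter has centre (0, -1.5) and r² = 613/4 = 153.25.
Check (8, -7): distance² to centre = 94.25 ≤ 153.25, so it lies inside.
All remaining points lie in this disk, and no smaller disk contains both endpoints, so this is the minimum enclosing circle.
r = √(153.25) ≈ 12.379.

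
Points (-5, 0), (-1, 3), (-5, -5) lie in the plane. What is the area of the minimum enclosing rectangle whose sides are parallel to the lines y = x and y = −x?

30

In coordinates u = x + y, v = x − y the rectangle is axis-aligned; the map (x,y)→(u,v) scales areas by 2.
u-values: -5, 2, -10; range = 2 − (-10) = 12.
v-values: -5, -4, 0; range = 0 − (-5) = 5.
Area = (12 × 5) / 2 = 30.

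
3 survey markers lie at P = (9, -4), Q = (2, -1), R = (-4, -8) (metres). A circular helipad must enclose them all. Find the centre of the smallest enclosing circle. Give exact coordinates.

Side lengths²: PQ² = 58, PR² = 185, QR² = 85.
Since PR² = 185 ≥ 85 + 58 = 143, the angle opposite PR is not acute, so the smallest enclosing circle has PR as diameter.
Centre = midpoint of PR = (2.5, -6), r² = 185/4 = 46.25.
Centre = (2.5, -6).

(2.5, -6)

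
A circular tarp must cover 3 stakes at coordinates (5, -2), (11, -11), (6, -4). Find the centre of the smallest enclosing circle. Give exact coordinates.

(8, -6.5)

Call the three points A, B, C in the order given.
Side lengths²: AB² = 117, AC² = 5, BC² = 74.
Since AB² = 117 ≥ 74 + 5 = 79, the angle opposite AB is not acute, so the smallest enclosing circle has AB as diameter.
Centre = midpoint of AB = (8, -6.5), r² = 117/4 = 29.25.
Centre = (8, -6.5).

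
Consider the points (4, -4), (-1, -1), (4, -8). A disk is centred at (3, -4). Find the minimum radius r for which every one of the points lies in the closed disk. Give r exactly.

The required radius is the distance from (3, -4) to the farthest point.
Squared distances: 1, 25, 17.
Maximum is 25, attained at (-1, -1).
r = √25 = 5.

5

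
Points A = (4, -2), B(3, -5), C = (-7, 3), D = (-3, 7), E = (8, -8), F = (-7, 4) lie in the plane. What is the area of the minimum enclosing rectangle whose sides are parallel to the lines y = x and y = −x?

108

In coordinates u = x + y, v = x − y the rectangle is axis-aligned; the map (x,y)→(u,v) scales areas by 2.
u-values: 2, -2, -4, 4, 0, -3; range = 4 − (-4) = 8.
v-values: 6, 8, -10, -10, 16, -11; range = 16 − (-11) = 27.
Area = (8 × 27) / 2 = 108.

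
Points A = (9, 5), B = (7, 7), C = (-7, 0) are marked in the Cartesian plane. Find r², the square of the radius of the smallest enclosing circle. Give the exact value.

Side lengths²: AB² = 8, AC² = 281, BC² = 245.
Since AC² = 281 ≥ 245 + 8 = 253, the angle opposite AC is not acute, so the smallest enclosing circle has AC as diameter.
Centre = midpoint of AC = (1, 2.5), r² = 281/4 = 70.25.

70.25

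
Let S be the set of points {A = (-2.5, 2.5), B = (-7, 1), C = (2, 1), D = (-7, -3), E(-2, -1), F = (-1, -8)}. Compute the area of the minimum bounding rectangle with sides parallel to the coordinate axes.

x ranges over [-7, 2], width 9.
y ranges over [-8, 2.5], height 10.5.
Area = 9 × 10.5 = 94.5.

94.5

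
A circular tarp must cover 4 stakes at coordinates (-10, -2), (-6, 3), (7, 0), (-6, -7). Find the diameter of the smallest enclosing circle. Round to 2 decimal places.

By Welzl's lemma the MEC is supported by two points (diametrically opposite) or three points (on a circumcircle).
The farthest pair is (-10, -2)–(7, 0) with squared distance 293. The circle on this segment as diameter has centre (-1.5, -1) and r² = 293/4 = 73.25.
Check (-6, 3): distance² to centre = 36.25 ≤ 73.25, so it lies inside.
All remaining points lie in this disk, and no smaller disk contains both endpoints, so this is the minimum enclosing circle.
Diameter = 2r = 2√(73.25) ≈ 17.12.

17.12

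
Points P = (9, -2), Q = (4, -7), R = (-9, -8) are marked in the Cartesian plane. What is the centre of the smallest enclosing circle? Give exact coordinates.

Side lengths²: PQ² = 50, PR² = 360, QR² = 170.
Since PR² = 360 ≥ 170 + 50 = 220, the angle opposite PR is not acute, so the smallest enclosing circle has PR as diameter.
Centre = midpoint of PR = (0, -5), r² = 360/4 = 90.
Centre = (0, -5).

(0, -5)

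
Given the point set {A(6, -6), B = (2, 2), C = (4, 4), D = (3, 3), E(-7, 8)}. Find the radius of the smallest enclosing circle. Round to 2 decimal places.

9.55

The minimum enclosing circle of a finite set is fixed by two of the points (as a diameter) or three (as a circumcircle).
The farthest pair is A–E with squared distance 365. The circle on this segment as diameter has centre (-0.5, 1) and r² = 365/4 = 91.25.
Check B: distance² to centre = 7.25 ≤ 91.25, so it lies inside.
All remaining points lie in this disk, and no smaller disk contains both endpoints, so this is the minimum enclosing circle.
r = √(91.25) ≈ 9.55.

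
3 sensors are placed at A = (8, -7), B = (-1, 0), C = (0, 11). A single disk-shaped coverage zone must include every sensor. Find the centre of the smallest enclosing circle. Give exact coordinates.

(4, 2)

Side lengths²: AB² = 130, AC² = 388, BC² = 122.
Since AC² = 388 ≥ 130 + 122 = 252, the angle opposite AC is not acute, so the smallest enclosing circle has AC as diameter.
Centre = midpoint of AC = (4, 2), r² = 388/4 = 97.
Centre = (4, 2).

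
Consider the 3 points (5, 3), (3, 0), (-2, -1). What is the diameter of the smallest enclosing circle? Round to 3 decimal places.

8.062

Call the three points A, B, C in the order given.
Side lengths²: AB² = 13, AC² = 65, BC² = 26.
Since AC² = 65 ≥ 26 + 13 = 39, the angle opposite AC is not acute, so the smallest enclosing circle has AC as diameter.
Centre = midpoint of AC = (1.5, 1), r² = 65/4 = 16.25.
Diameter = 2r = 2√(16.25) ≈ 8.062.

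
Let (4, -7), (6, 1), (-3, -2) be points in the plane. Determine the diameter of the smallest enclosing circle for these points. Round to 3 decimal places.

Call the three points A, B, C in the order given.
Side lengths²: AB² = 68, AC² = 74, BC² = 90.
Since BC² = 90 < 74 + 68 = 142, the triangle is acute, so the smallest enclosing circle is the circumcircle.
Circumcentre = (23/11, -25/11), r² = 3145/121.
Diameter = 2r = 2√(3145/121) ≈ 10.196.

10.196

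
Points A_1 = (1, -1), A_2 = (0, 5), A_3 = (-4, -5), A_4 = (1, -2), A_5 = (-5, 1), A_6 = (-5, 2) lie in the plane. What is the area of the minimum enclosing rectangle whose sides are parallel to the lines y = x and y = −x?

In coordinates u = x + y, v = x − y the rectangle is axis-aligned; the map (x,y)→(u,v) scales areas by 2.
u-values: 0, 5, -9, -1, -4, -3; range = 5 − (-9) = 14.
v-values: 2, -5, 1, 3, -6, -7; range = 3 − (-7) = 10.
Area = (14 × 10) / 2 = 70.

70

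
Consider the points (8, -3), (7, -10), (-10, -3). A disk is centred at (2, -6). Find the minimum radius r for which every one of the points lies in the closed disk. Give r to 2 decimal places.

12.37

The required radius is the distance from (2, -6) to the farthest point.
Squared distances: 45, 41, 153.
Maximum is 153, attained at (-10, -3).
r = √153 ≈ 12.37.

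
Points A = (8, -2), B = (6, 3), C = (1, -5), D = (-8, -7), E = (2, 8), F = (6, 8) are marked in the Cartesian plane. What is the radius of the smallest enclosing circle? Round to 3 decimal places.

10.259

A smallest enclosing disk is always determined by at most three of the input points on its boundary.
The farthest pair is D–F with squared distance 421. The circle on this segment as diameter has centre (-1, 0.5) and r² = 421/4 = 105.25.
Check A: distance² to centre = 87.25 ≤ 105.25, so it lies inside.
All remaining points lie in this disk, and no smaller disk contains both endpoints, so this is the minimum enclosing circle.
r = √(105.25) ≈ 10.259.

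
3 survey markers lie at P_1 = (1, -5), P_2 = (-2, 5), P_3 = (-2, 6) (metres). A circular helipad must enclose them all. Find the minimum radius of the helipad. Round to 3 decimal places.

5.701

Side lengths²: P_1P_2² = 109, P_1P_3² = 130, P_2P_3² = 1.
Since P_1P_3² = 130 ≥ 109 + 1 = 110, the angle opposite P_1P_3 is not acute, so the smallest enclosing circle has P_1P_3 as diameter.
Centre = midpoint of P_1P_3 = (-0.5, 0.5), r² = 130/4 = 32.5.
r = √(32.5) ≈ 5.701.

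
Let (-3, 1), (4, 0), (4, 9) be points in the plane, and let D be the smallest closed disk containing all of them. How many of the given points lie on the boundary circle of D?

3

Call the three points A, B, C in the order given.
Side lengths²: AB² = 50, AC² = 113, BC² = 81.
Since AC² = 113 < 81 + 50 = 131, the triangle is acute, so the smallest enclosing circle is the circumcircle.
Circumcentre = (15/14, 4.5), r² = 2825/98.
The points at distance exactly r from the centre are (-3, 1), (4, 0), (4, 9) — 3 points.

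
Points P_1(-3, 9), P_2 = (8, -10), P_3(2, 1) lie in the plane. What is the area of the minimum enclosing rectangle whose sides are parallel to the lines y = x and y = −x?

120

In coordinates u = x + y, v = x − y the rectangle is axis-aligned; the map (x,y)→(u,v) scales areas by 2.
u-values: 6, -2, 3; range = 6 − (-2) = 8.
v-values: -12, 18, 1; range = 18 − (-12) = 30.
Area = (8 × 30) / 2 = 120.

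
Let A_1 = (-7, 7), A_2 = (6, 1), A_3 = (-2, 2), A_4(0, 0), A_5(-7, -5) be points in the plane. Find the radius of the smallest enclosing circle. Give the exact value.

205/26

By Welzl's lemma the MEC is supported by two points (diametrically opposite) or three points (on a circumcircle).
The minimum enclosing circle is determined by three boundary points: A_1, A_2, A_5.
Their circumcentre is (-49/26, 1) with r² = 42025/676.
The farthest remaining point A_4 is at distance² 3077/676 ≤ 42025/676.
r = √(42025/676) = 205/26.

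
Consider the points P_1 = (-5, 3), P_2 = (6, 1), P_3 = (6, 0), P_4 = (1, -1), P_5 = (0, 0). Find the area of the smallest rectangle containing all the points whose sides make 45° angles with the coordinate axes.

In coordinates u = x + y, v = x − y the rectangle is axis-aligned; the map (x,y)→(u,v) scales areas by 2.
u-values: -2, 7, 6, 0, 0; range = 7 − (-2) = 9.
v-values: -8, 5, 6, 2, 0; range = 6 − (-8) = 14.
Area = (9 × 14) / 2 = 63.

63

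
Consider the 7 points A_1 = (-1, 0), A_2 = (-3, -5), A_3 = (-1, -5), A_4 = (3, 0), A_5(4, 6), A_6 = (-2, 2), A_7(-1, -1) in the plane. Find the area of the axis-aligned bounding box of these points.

x ranges over [-3, 4], width 7.
y ranges over [-5, 6], height 11.
Area = 7 × 11 = 77.

77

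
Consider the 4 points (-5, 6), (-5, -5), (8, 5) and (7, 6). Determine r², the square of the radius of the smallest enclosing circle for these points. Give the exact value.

By Welzl's lemma the MEC is supported by two points (diametrically opposite) or three points (on a circumcircle).
The minimum enclosing circle is determined by three boundary points: (-5, 6), (-5, -5), (8, 5).
Their circumcentre is (29/26, 0.5) with r² = 22865/338.
The farthest remaining point (7, 6) is at distance² 21929/338 ≤ 22865/338.

22865/338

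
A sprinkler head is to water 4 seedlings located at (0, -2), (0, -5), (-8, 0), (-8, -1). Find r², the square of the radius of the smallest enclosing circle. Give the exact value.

A smallest enclosing disk is always determined by at most three of the input points on its boundary.
The farthest pair is (0, -5)–(-8, 0) with squared distance 89. The circle on this segment as diameter has centre (-4, -2.5) and r² = 89/4 = 22.25.
Check (0, -2): distance² to centre = 16.25 ≤ 22.25, so it lies inside.
All remaining points lie in this disk, and no smaller disk contains both endpoints, so this is the minimum enclosing circle.

22.25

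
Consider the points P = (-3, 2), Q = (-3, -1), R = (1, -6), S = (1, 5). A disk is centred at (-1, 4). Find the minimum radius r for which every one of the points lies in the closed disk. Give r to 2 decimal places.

10.20

The required radius is the distance from (-1, 4) to the farthest point.
Squared distances: 8, 29, 104, 5.
Maximum is 104, attained at R.
r = √104 ≈ 10.20.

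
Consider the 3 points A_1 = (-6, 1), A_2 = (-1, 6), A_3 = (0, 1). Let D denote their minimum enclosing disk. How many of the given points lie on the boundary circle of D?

Side lengths²: A_1A_2² = 50, A_1A_3² = 36, A_2A_3² = 26.
Since A_1A_2² = 50 < 36 + 26 = 62, the triangle is acute, so the smallest enclosing circle is the circumcircle.
Circumcentre = (-3, 3), r² = 13.
The points at distance exactly r from the centre are A_1, A_2, A_3 — 3 points.

3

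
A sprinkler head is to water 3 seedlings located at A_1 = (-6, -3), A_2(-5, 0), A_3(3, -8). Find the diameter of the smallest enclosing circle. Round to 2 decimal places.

Side lengths²: A_1A_2² = 10, A_1A_3² = 106, A_2A_3² = 128.
Since A_2A_3² = 128 ≥ 106 + 10 = 116, the angle opposite A_2A_3 is not acute, so the smallest enclosing circle has A_2A_3 as diameter.
Centre = midpoint of A_2A_3 = (-1, -4), r² = 128/4 = 32.
Diameter = 2r = 2√32 ≈ 11.31.

11.31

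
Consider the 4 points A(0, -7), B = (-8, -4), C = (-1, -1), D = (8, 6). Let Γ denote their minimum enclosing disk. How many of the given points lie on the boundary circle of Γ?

A smallest enclosing disk is always determined by at most three of the input points on its boundary.
The farthest pair is B–D with squared distance 356. The circle on this segment as diameter has centre (0, 1) and r² = 356/4 = 89.
Check A: distance² to centre = 64 ≤ 89, so it lies inside.
All remaining points lie in this disk, and no smaller disk contains both endpoints, so this is the minimum enclosing circle.
The points at distance exactly r from the centre are B, D — 2 points.

2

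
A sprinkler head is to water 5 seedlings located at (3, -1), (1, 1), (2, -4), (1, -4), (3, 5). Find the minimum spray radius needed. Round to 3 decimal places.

4.610

By Welzl's lemma the MEC is supported by two points (diametrically opposite) or three points (on a circumcircle).
The farthest pair is (1, -4)–(3, 5) with squared distance 85. The circle on this segment as diameter has centre (2, 0.5) and r² = 85/4 = 21.25.
Check (3, -1): distance² to centre = 3.25 ≤ 21.25, so it lies inside.
All remaining points lie in this disk, and no smaller disk contains both endpoints, so this is the minimum enclosing circle.
r = √(21.25) ≈ 4.610.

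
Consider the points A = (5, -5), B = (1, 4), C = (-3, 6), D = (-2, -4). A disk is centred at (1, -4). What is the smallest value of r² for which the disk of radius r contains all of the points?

116

The required radius is the distance from (1, -4) to the farthest point.
Squared distances: 17, 64, 116, 9.
Maximum is 116, attained at C.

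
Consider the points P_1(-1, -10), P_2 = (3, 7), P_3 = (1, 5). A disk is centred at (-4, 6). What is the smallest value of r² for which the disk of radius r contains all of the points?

The required radius is the distance from (-4, 6) to the farthest point.
Squared distances: 265, 50, 26.
Maximum is 265, attained at P_1.

265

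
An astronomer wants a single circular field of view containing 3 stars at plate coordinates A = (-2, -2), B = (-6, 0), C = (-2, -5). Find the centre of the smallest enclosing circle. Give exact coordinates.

(-4, -2.5)

Side lengths²: AB² = 20, AC² = 9, BC² = 41.
Since BC² = 41 ≥ 20 + 9 = 29, the angle opposite BC is not acute, so the smallest enclosing circle has BC as diameter.
Centre = midpoint of BC = (-4, -2.5), r² = 41/4 = 10.25.
Centre = (-4, -2.5).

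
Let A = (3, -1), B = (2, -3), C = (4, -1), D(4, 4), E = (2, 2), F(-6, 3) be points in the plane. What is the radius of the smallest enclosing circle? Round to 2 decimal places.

A smallest enclosing disk is always determined by at most three of the input points on its boundary.
The minimum enclosing circle is determined by three boundary points: C, D, F.
Their circumcentre is (-0.8, 1.5) with r² = 29.29.
The farthest remaining point B is at distance² 28.09 ≤ 29.29.
r = √(29.29) ≈ 5.41.

5.41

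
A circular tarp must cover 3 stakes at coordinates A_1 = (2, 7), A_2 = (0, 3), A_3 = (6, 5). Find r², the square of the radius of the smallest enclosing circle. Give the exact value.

10

Side lengths²: A_1A_2² = 20, A_1A_3² = 20, A_2A_3² = 40.
Since A_2A_3² = 40 ≥ 20 + 20 = 40, the angle opposite A_2A_3 is not acute, so the smallest enclosing circle has A_2A_3 as diameter.
Centre = midpoint of A_2A_3 = (3, 4), r² = 40/4 = 10.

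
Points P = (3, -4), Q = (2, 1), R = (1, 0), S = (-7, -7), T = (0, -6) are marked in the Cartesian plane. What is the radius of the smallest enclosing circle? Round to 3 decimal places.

6.021

A smallest enclosing disk is always determined by at most three of the input points on its boundary.
The farthest pair is Q–S with squared distance 145. The circle on this segment as diameter has centre (-2.5, -3) and r² = 145/4 = 36.25.
Check P: distance² to centre = 31.25 ≤ 36.25, so it lies inside.
All remaining points lie in this disk, and no smaller disk contains both endpoints, so this is the minimum enclosing circle.
r = √(36.25) ≈ 6.021.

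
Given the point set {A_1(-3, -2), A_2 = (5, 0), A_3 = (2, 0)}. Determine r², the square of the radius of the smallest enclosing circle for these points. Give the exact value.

17

Side lengths²: A_1A_2² = 68, A_1A_3² = 29, A_2A_3² = 9.
Since A_1A_2² = 68 ≥ 29 + 9 = 38, the angle opposite A_1A_2 is not acute, so the smallest enclosing circle has A_1A_2 as diameter.
Centre = midpoint of A_1A_2 = (1, -1), r² = 68/4 = 17.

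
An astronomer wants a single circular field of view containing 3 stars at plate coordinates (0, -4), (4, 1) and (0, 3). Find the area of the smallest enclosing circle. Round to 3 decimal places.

Call the three points A, B, C in the order given.
Side lengths²: AB² = 41, AC² = 49, BC² = 20.
Since AC² = 49 < 41 + 20 = 61, the triangle is acute, so the smallest enclosing circle is the circumcircle.
Circumcentre = (0.75, -0.5), r² = 12.8125.
Area = π·r² = π·12.8125 ≈ 40.252.

40.252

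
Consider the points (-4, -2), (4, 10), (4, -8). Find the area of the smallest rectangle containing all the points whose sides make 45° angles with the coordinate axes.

In coordinates u = x + y, v = x − y the rectangle is axis-aligned; the map (x,y)→(u,v) scales areas by 2.
u-values: -6, 14, -4; range = 14 − (-6) = 20.
v-values: -2, -6, 12; range = 12 − (-6) = 18.
Area = (20 × 18) / 2 = 180.

180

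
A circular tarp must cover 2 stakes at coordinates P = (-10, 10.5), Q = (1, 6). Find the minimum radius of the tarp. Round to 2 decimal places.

The smallest circle enclosing two points has them as diameter endpoints.
Centre = midpoint = (-4.5, 8.25); r² = |PQ|²/4 = 141.25/4 = 35.3125.
r = √(35.3125) ≈ 5.94.

5.94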